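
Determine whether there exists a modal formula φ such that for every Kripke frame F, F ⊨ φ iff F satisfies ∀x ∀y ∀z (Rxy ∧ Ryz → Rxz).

This is a Sahlqvist condition; the 4 axiom □r → □□r defines it.

Yes, by □r → □□r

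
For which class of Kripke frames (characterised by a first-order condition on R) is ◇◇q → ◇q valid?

Replacing q by ¬q and contraposing gives the equivalent schema □q → □□q.
Suppose □q→□□q is valid. Take Rxy, Ryz and set V(q)={w : Rxw}. Then □q at x, so □□q at x, so □q at y, so q at z, i.e. Rxz.

transitivity: ∀x ∀y ∀z (Rxy ∧ Ryz → Rxz)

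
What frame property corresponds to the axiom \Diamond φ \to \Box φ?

Partial functionality

This schema is the CD axiom.
It corresponds to partial functionality: \forall x \forall y \forall z (Rxy \wedge Rxz \to y = z).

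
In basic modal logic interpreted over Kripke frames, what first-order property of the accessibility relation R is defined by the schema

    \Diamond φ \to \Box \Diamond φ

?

Suppose ◇φ→□◇φ is valid. Take Rxy, Rxz and set V(φ)={y}. Then ◇φ at x, so □◇φ at x, so ◇φ at z, so some w with Rzw has φ; w=y, i.e. Rzy. By symmetry of the argument, Ryz.

the Euclidean property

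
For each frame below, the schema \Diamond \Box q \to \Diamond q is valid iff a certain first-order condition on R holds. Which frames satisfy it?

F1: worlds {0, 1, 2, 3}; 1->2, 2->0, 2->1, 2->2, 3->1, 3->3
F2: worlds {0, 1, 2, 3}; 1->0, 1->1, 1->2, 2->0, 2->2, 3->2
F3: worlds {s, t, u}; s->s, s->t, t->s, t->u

none

This is the axiom for a generalized confluence (Geach) condition; its first-order frame correspondent is \forall x \forall y (xRy \to \exists w (yRw \wedge xRw)).
F1: fails — 2R0 but no w with 0Rw and 2Rw.
F2: fails — 1R0 but no w with 0Rw and 1Rw.
F3: fails — tRu but no w with uRw and tRw.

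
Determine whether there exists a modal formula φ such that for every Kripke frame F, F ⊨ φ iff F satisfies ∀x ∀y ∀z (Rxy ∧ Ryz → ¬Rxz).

No

Modal frame validity is preserved under surjective bounded morphisms.
The 7-cycle (worlds w0,w1,w2,w3,w4,w5,w6 with w0→w1→w2→w3→w4→w5→w6→w0) is intransitive. Mapping every world to a single reflexive point • is a surjective bounded morphism; the reflexive point is not intransitive (R••∧R•• but R••).
Hence intransitivity is not modally definable.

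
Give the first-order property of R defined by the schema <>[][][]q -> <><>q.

This is a Sahlqvist (Geach-type) schema ◇^1□^3q → □^0◇^2q.
Minimal-valuation argument: fix x; take any y with xR^1y and any z with xR^0z. Set V(q) to the set of worlds R-reachable from y in exactly 3 steps. Then □^3q holds at y, so the antecedent holds at x; validity forces ◇^2q at z, giving a w with zR^2w and yR^3w.
First-order correspondent: forall x forall y (xRy -> exists w (y R^3 w & x R^2 w)).

forall x forall y (xRy -> exists w (y R^3 w & x R^2 w))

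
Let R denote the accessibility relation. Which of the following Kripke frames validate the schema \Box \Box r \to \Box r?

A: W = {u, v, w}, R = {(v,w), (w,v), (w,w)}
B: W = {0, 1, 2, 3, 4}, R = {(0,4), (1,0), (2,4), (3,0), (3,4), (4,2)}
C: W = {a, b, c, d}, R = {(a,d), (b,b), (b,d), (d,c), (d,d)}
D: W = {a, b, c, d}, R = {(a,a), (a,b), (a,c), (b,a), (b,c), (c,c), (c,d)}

A, C, D

Frame correspondent (Sahlqvist): \forall x \forall y (Rxy \to \exists z (Rxz \wedge Rzy)) — i.e. density.
A: satisfies the condition.
B: fails — R10 but no z with R1z and Rz0.
C: satisfies the condition.
D: satisfies the condition.
Valid on: A, C, D.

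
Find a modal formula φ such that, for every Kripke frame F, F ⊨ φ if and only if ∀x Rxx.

This is reflexivity; the standard corresponding axiom is T: □ψ → ψ.

□ψ → ψ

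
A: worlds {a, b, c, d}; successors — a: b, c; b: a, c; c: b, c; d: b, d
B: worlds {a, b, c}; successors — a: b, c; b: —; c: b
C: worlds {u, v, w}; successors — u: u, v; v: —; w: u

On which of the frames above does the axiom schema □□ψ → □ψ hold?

Frame correspondent (Sahlqvist): ∀x ∀y (Rxy → ∃z (Rxz ∧ Rzy)) — i.e. density.
A: fails — Rba but no z with Rbz and Rza.
B: fails — Rac but no z with Raz and Rzc.
C: condition met.

C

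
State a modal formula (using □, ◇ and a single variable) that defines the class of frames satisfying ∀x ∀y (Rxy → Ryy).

The condition is shift-reflexivity. The T□ schema □(□r → r) defines it.
Suppose □(□r→r) is valid. Take Rxy and set V(r)={w : Ryw}. Then at y, □r holds; since □(□r→r) at x, □r→r at y, so r at y, i.e. Ryy.

□(□r → r)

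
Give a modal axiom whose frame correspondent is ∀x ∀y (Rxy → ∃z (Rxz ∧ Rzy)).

The condition is density. The C4 schema □□ψ → □ψ defines it.
Suppose □□ψ→□ψ is valid. Take Rxy and set V(ψ)={w : xR²w}. Then □□ψ at x, so □ψ at x, so ψ at y, i.e. ∃z(Rxz∧Rzy).

□□ψ → □ψ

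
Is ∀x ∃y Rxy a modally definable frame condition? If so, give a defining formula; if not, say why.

Definable; □p → ◇p defines it

Yes: it is seriality, defined by the D schema □p → ◇p.
Suppose □p→◇p is valid. At any x set V(p)=W. Then □p at x, so ◇p at x, so x has a successor.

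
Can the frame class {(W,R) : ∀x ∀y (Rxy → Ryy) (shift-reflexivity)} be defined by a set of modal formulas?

Definable; □(□r → r) defines it

The condition is shift-reflexivity. A defining modal formula is □(□r → r).
Suppose □(□r→r) is valid. Take Rxy and set V(r)={w : Ryw}. Then at y, □r holds; since □(□r→r) at x, □r→r at y, so r at y, i.e. Ryy.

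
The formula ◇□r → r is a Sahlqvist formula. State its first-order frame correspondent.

This is a form of the B axiom.
It corresponds to symmetry: ∀x ∀y (Rxy → Ryx).

symmetry: ∀x ∀y (Rxy → Ryx)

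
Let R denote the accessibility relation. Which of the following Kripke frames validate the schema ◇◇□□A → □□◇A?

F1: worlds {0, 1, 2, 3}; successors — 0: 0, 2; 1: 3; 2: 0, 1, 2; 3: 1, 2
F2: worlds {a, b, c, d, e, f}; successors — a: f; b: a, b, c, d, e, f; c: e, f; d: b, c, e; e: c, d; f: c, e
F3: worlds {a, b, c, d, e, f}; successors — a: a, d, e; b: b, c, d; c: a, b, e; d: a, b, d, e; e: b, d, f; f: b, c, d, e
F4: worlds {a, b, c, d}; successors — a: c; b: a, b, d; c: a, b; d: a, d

F3

The schema corresponds to a generalized confluence (Geach) condition: ∀x ∀y ∀z ((xR²y ∧ xR²z) → ∃w (yR²w ∧ zRw)).
F1: fails — 0R²0, 0R²1 but no w with 0R²w and 1Rw.
F2: fails — bR²a, bR²a but no w with aR²w and aRw.
F3: condition met.
F4: fails — aR²a, aR²a but no w with aR²w and aRw.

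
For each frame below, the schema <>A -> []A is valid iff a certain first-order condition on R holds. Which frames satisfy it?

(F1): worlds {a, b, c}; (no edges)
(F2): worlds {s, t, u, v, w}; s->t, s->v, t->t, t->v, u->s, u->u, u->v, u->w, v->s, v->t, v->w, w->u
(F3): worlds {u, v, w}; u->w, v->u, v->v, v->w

The schema corresponds to partial functionality: forall x forall y forall z (Rxy & Rxz -> y = z).
(F1): condition met.
(F2): fails — s sees both t and v.
(F3): fails — v sees both u and v.
Valid on: (F1).

(F1)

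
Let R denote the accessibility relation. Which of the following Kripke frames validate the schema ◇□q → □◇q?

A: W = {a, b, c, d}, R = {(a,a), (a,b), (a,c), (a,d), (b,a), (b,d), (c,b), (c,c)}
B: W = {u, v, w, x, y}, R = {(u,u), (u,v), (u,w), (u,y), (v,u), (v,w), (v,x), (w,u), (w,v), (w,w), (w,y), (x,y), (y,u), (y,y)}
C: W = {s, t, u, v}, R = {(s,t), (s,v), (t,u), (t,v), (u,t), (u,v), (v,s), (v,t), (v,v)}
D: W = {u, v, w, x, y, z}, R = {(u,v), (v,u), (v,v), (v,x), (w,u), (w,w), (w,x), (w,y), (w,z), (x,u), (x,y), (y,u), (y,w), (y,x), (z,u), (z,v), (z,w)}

Frame correspondent (Sahlqvist): ∀x ∀y ∀z (Rxy ∧ Rxz → ∃w (Ryw ∧ Rzw)) — i.e. convergence.
A: fails — Rab and Rac but b and c have no common successor.
B: satisfies the condition.
C: satisfies the condition.
D: fails — Rvu and Rvx but u and x have no common successor.
Valid on: B, C.

B, C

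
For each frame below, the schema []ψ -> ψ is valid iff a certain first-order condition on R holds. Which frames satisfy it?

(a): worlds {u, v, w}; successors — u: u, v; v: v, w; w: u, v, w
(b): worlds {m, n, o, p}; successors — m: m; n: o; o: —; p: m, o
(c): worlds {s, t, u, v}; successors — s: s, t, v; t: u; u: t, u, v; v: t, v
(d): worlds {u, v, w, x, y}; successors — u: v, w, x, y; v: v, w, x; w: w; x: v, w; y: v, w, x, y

(a)

This is the axiom for reflexivity; its first-order frame correspondent is forall x Rxx.
(a): holds.
(b): fails — world n does not see itself.
(c): fails — world t does not see itself.
(d): fails — world u does not see itself.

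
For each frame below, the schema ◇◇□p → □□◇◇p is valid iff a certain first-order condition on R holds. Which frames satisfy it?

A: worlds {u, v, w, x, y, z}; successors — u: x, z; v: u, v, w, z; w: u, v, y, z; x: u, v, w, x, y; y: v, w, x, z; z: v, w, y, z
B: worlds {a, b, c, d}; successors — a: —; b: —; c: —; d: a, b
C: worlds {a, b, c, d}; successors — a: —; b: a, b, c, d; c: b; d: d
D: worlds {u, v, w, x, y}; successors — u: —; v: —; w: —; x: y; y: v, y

A, B

This is the axiom for a generalized confluence (Geach) condition; its first-order frame correspondent is ∀x ∀y ∀z ((xR²y ∧ xR²z) → ∃w (yRw ∧ zR²w)).
A: ✓.
B: ✓.
C: fails — bR²a, bR²a but no w with aRw and aR²w.
D: fails — xR²v, xR²v but no t with vRt and vR²t.
Valid on: A, B.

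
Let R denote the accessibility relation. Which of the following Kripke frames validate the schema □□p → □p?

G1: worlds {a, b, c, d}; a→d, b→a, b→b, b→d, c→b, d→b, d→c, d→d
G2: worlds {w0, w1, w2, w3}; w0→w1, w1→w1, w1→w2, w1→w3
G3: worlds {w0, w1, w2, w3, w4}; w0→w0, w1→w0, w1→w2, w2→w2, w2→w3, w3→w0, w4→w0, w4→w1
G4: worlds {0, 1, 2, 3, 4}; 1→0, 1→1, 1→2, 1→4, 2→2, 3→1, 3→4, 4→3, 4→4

This is the axiom for density; its first-order frame correspondent is ∀x ∀y (Rxy → ∃z (Rxz ∧ Rzy)).
G1: condition met.
G2: condition met.
G3: fails — Rw4w1 but no z with Rw4z and Rzw1.
G4: condition met.

G1, G2, G4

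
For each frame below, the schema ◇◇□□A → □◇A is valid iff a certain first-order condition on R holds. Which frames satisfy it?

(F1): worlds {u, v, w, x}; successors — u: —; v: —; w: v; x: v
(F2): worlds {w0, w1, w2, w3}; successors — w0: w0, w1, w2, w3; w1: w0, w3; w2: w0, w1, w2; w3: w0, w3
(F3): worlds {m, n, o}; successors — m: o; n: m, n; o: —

The schema corresponds to a generalized confluence (Geach) condition: ∀x ∀y ∀z ((xR²y ∧ xRz) → ∃w (yR²w ∧ zRw)).
(F1): satisfies the condition.
(F2): satisfies the condition.
(F3): fails — nR²m, nRm but no w with mR²w and mRw.

(F1), (F2)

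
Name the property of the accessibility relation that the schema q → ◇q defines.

This schema is equivalent to the T axiom □q → q.
It corresponds to reflexivity: ∀x Rxx.

Reflexivity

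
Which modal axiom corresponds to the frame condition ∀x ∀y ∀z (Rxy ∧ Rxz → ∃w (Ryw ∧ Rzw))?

This is convergence; the standard corresponding axiom is .2: ◇□s → □◇s.
Suppose ◇□s→□◇s is valid. Take Rxy, Rxz and set V(s)={w : Ryw}. Then □s at y so ◇□s at x, so □◇s at x, so ◇s at z, giving w with Rzw and Ryw.

◇□s → □◇s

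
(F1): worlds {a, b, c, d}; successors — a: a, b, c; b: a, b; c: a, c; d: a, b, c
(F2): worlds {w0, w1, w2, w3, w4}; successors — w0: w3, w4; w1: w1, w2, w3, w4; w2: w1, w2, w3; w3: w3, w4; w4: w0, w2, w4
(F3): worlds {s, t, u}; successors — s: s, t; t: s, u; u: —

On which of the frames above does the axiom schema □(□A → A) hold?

The schema corresponds to shift-reflexivity: ∀x ∀y (Rxy → Ryy).
(F1): satisfies the condition.
(F2): fails — Rw4w0 but not Rw0w0.
(F3): fails — Rtu but not Ruu.

(F1)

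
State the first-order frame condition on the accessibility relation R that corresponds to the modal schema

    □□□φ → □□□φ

This is a Sahlqvist (Geach-type) schema ◇^0□^3φ → □^3◇^0φ.
First-order correspondent: ∀x ∀z (xR³z → ∃w (xR³w ∧ z = w)).

∀x ∀z (xR³z → ∃w (xR³w ∧ z = w))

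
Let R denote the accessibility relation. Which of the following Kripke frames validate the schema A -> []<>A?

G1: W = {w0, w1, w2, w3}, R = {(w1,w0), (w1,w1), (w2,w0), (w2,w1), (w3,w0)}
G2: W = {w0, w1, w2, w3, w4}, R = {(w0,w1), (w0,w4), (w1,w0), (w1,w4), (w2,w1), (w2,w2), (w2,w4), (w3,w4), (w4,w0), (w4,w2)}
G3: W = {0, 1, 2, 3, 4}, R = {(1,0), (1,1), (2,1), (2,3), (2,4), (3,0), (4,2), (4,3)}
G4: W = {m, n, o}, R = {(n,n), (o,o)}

G4

The schema corresponds to symmetry: forall x forall y (Rxy -> Ryx).
G1: fails — Rw1w0 but not Rw0w1.
G2: fails — Rw2w1 but not Rw1w2.
G3: fails — R10 but not R01.
G4: ✓.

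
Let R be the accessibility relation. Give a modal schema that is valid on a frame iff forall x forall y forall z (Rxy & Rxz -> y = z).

A defining formula is ◇s → □s (the CD axiom).
Suppose ◇s→□s is valid. Take Rxy, Rxz and set V(s)={y}. Then ◇s at x, so □s at x, so s at z, i.e. z=y.

◇s → □s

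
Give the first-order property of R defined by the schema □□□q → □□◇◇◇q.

∀x ∀z (xR²z → ∃w (xR³w ∧ zR³w))

This is a Sahlqvist (Geach-type) schema ◇^0□^3q → □^2◇^3q.
Minimal-valuation argument: fix x; take any y with xR^0y and any z with xR^2z. Set V(q) to the set of worlds R-reachable from y in exactly 3 steps. Then □^3q holds at y, so the antecedent holds at x; validity forces ◇^3q at z, giving a w with zR^3w and yR^3w.
First-order correspondent: ∀x ∀z (xR²z → ∃w (xR³w ∧ zR³w)).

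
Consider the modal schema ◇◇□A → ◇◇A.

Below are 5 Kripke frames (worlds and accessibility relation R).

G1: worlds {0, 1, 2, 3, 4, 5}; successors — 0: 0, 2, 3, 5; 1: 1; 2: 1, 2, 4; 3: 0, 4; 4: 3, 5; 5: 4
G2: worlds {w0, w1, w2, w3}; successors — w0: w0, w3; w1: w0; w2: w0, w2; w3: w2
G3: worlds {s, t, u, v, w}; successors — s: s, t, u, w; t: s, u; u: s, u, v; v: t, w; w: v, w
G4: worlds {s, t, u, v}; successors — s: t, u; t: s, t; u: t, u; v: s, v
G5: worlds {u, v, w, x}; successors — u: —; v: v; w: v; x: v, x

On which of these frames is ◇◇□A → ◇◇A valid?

Frame correspondent (Sahlqvist): ∀x ∀y (xR²y → ∃w (yRw ∧ xR²w)) — i.e. a generalized confluence (Geach) condition.
G1: fails — 3R²5 but no w with 5Rw and 3R²w.
G2: fails — w1R²w3 but no w with w3Rw and w1R²w.
G3: fails — wR²t but no w* with tRw* and wR²w*.
G4: ✓.
G5: ✓.

G4, G5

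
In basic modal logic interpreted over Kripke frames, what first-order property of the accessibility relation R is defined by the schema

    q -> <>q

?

This is a form of the T axiom.
It corresponds to reflexivity: forall x Rxx.

reflexivity: forall x Rxx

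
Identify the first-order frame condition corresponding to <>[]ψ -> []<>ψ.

Suppose ◇□ψ→□◇ψ is valid. Take Rxy, Rxz and set V(ψ)={w : Ryw}. Then □ψ at y so ◇□ψ at x, so □◇ψ at x, so ◇ψ at z, giving w with Rzw and Ryw.

convergence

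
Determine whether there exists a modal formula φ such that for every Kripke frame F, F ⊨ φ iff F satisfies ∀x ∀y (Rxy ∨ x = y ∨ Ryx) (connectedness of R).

No

Any modally definable frame class is closed under disjoint unions.
Take 3 disjoint single-world reflexive frames: each is trivially connected, but their disjoint union has 3 worlds with no edge between distinct components, so it is not connected.
So no modal formula (or set of formulas) defines exactly the connected frames.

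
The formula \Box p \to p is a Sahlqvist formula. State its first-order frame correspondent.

reflexivity: \forall x Rxx

Suppose □p→p is valid. At any x set V(p)={w : Rxw}. Then □p holds at x, so p holds at x, i.e. Rxx.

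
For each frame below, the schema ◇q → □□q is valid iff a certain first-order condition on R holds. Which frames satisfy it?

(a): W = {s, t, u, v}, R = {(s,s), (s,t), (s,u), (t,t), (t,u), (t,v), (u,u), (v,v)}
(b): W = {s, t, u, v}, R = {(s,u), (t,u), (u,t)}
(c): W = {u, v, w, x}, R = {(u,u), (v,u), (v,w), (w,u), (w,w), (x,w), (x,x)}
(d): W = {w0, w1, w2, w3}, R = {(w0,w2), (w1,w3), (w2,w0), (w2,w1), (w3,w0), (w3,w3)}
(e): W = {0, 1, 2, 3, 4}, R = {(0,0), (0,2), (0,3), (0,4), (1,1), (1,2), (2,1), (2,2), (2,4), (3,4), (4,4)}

none

This is the axiom for a generalized confluence (Geach) condition; its first-order frame correspondent is ∀x ∀y ∀z ((xRy ∧ xR²z) → ∃w (y = w ∧ z = w)).
(a): fails — sRs, sR²t but s ≠ t.
(b): fails — sRu, sR²t but u ≠ t.
(c): fails — vRu, vR²w but u ≠ w.
(d): fails — w0Rw2, w0R²w0 but w2 ≠ w0.
(e): fails — 0R0, 0R²1 but 0 ≠ 1.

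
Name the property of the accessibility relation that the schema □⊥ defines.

Emptiness of R

□⊥ is valid iff no world has any successor (otherwise □⊥ fails at any world with one).
Conversely, any frame satisfying ∀x ∀y ¬Rxy validates the schema.
Frame condition: ∀x ∀y ¬Rxy.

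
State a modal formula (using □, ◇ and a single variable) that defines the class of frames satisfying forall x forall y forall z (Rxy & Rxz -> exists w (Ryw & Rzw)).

◇□ψ → □◇ψ

This is convergence; the standard corresponding axiom is .2: ◇□ψ → □◇ψ.
Suppose ◇□ψ→□◇ψ is valid. Take Rxy, Rxz and set V(ψ)={w : Ryw}. Then □ψ at y so ◇□ψ at x, so □◇ψ at x, so ◇ψ at z, giving w with Rzw and Ryw.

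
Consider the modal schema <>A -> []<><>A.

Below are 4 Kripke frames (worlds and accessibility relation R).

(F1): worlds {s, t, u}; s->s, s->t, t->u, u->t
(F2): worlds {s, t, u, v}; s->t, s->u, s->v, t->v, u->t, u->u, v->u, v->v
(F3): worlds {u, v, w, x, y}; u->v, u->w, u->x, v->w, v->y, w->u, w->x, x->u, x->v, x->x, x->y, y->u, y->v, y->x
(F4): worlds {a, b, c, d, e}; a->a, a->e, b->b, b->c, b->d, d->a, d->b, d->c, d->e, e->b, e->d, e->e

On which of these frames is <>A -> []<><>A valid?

Frame correspondent (Sahlqvist): forall x forall y forall z ((xRy & xRz) -> exists w (y = w & z R^2 w)) — i.e. a generalized confluence (Geach) condition.
(F1): fails — sRs, sRt but no w with s=w and tR²w.
(F2): fails — sRt, sRt but no w with t=w and tR²w.
(F3): fails — uRw, uRv but no t with w=t and vR²t.
(F4): fails — bRb, bRc but no w with b=w and cR²w.

none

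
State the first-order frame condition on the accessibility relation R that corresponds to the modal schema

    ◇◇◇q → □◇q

∀x ∀y ∀z ((xR³y ∧ xRz) → ∃w (y = w ∧ zRw))

This is a Sahlqvist (Geach-type) schema ◇^3□^0q → □^1◇^1q.
First-order correspondent: ∀x ∀y ∀z ((xR³y ∧ xRz) → ∃w (y = w ∧ zRw)).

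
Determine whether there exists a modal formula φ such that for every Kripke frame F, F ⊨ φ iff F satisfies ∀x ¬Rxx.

Not definable by any modal formula

Any modally definable frame class is closed under surjective bounded morphisms.
The 5-cycle (worlds w0,w1,w2,w3,w4 with w0→w1→w2→w3→w4→w0) is irreflexive, and the map sending every world to a single reflexive point • is a surjective bounded morphism (forth: every edge maps to (•,•); back: every world has a successor). So any modal formula valid on the 5-cycle is also valid on the reflexive point, which is not irreflexive.
So no modal formula (or set of formulas) defines exactly the irreflexive frames.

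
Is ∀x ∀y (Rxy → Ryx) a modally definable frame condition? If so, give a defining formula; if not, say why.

Definable; q → □◇q defines it

This is a Sahlqvist condition; the B axiom q → □◇q defines it.
Suppose q→□◇q is valid. Take Rxy and set V(q)={x}. Then q at x, so □◇q at x, so ◇q at y, so some z with Ryz has q; z=x, i.e. Ryx.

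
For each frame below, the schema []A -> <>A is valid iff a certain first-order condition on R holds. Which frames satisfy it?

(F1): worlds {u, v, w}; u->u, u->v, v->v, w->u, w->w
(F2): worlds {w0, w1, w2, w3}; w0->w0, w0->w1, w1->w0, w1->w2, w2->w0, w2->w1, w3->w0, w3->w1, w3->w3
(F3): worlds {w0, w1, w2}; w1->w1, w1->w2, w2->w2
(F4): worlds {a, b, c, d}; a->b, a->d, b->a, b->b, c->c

This is the axiom for seriality; its first-order frame correspondent is forall x exists y Rxy.
(F1): holds.
(F2): holds.
(F3): fails — world w0 has no successor.
(F4): fails — world d has no successor.

(F1), (F2)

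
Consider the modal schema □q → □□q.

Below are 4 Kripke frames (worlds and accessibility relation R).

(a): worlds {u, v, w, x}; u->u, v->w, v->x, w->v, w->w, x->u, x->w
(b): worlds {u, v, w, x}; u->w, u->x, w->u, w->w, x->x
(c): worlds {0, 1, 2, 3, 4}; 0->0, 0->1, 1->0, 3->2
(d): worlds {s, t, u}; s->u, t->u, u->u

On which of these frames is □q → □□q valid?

Frame correspondent (Sahlqvist): ∀x ∀y ∀z (Rxy ∧ Ryz → Rxz) — i.e. transitivity.
(a): fails — Rxw and Rwv but not Rxv.
(b): fails — Rwu and Rux but not Rwx.
(c): fails — R10 and R01 but not R11.
(d): satisfies the condition.
Valid on: (d).

(d)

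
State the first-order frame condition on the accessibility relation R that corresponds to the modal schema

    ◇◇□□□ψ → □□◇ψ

This is a Sahlqvist (Geach-type) schema ◇^2□^3ψ → □^2◇^1ψ.
Minimal-valuation argument: fix x; take any y with xR^2y and any z with xR^2z. Set V(ψ) to the set of worlds R-reachable from y in exactly 3 steps. Then □^3ψ holds at y, so the antecedent holds at x; validity forces ◇^1ψ at z, giving a w with zR^1w and yR^3w.
First-order correspondent: ∀x ∀y ∀z ((xR²y ∧ xR²z) → ∃w (yR³w ∧ zRw)).

∀x ∀y ∀z ((xR²y ∧ xR²z) → ∃w (yR³w ∧ zRw))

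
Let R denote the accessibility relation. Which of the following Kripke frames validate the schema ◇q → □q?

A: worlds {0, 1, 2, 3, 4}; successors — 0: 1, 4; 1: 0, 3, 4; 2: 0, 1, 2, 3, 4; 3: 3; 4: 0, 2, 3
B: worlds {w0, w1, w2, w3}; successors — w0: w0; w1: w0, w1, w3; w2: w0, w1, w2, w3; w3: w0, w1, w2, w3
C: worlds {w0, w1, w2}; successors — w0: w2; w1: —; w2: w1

This is the axiom for partial functionality; its first-order frame correspondent is ∀x ∀y ∀z (Rxy ∧ Rxz → y = z).
A: fails — 0 sees both 1 and 4.
B: fails — w1 sees both w0 and w1.
C: condition met.

C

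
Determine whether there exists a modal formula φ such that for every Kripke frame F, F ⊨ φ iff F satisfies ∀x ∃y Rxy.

Yes, by □p → ◇p

Yes: it is seriality, defined by the D schema □p → ◇p.
Suppose □p→◇p is valid. At any x set V(p)=W. Then □p at x, so ◇p at x, so x has a successor.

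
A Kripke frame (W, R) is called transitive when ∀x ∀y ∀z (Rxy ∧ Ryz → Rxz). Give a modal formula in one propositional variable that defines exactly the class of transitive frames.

□q → □□q

A defining formula is □q → □□q (the 4 axiom).
Suppose □q→□□q is valid. Take Rxy, Ryz and set V(q)={w : Rxw}. Then □q at x, so □□q at x, so □q at y, so q at z, i.e. Rxz.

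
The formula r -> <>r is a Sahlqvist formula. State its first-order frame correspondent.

reflexivity: forall x Rxx

This is frame-equivalent to □r → r (substitute ¬r for r and contrapose).
Suppose □r→r is valid. At any x set V(r)={w : Rxw}. Then □r holds at x, so r holds at x, i.e. Rxx.
Conversely, on a frame with reflexivity the schema holds at every world under every valuation.
Frame condition: forall x Rxx.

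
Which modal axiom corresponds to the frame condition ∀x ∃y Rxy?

The condition is seriality. The D schema □p → ◇p defines it.

□p → ◇p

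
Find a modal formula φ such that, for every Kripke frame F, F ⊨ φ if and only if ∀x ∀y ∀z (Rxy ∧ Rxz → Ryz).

◇r → □◇r

The condition is the Euclidean property. The 5 schema ◇r → □◇r defines it.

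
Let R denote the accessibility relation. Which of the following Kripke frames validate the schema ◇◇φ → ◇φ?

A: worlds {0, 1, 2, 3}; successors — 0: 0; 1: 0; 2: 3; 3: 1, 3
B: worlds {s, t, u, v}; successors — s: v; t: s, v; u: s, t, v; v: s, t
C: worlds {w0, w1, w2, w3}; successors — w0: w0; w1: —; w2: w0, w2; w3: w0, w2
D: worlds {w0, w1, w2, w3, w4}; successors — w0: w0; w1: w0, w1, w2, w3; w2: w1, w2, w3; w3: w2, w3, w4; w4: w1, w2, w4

C

Frame correspondent (Sahlqvist): ∀x ∀y ∀z (Rxy ∧ Ryz → Rxz) — i.e. transitivity.
A: fails — R31 and R10 but not R30.
B: fails — Rtv and Rvt but not Rtt.
C: satisfies the condition.
D: fails — Rw3w2 and Rw2w1 but not Rw3w1.
Valid on: C.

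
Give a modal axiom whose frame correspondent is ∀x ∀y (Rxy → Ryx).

r → □◇r

A defining formula is r → □◇r (the B axiom).
Suppose r→□◇r is valid. Take Rxy and set V(r)={x}. Then r at x, so □◇r at x, so ◇r at y, so some z with Ryz has r; z=x, i.e. Ryx.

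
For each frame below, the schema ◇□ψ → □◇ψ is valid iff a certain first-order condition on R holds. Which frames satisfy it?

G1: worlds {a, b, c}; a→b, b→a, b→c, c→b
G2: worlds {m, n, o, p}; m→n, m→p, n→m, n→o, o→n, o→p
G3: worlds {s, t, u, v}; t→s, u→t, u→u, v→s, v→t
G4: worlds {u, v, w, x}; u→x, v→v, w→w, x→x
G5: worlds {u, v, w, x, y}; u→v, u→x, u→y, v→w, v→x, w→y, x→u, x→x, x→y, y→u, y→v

The schema corresponds to convergence: ∀x ∀y ∀z (Rxy ∧ Rxz → ∃w (Ryw ∧ Rzw)).
G1: holds.
G2: fails — Rmn and Rmp but n and p have no common successor.
G3: fails — Rts and Rts but s and s have no common successor.
G4: holds.
G5: fails — Ruv and Ruy but v and y have no common successor.

G1, G4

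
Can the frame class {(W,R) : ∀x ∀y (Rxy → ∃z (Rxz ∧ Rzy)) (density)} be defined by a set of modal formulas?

Definable; □□r → □r defines it

This is a Sahlqvist condition; the C4 axiom □□r → □r defines it.
Suppose □□r→□r is valid. Take Rxy and set V(r)={w : xR²w}. Then □□r at x, so □r at x, so r at y, i.e. ∃z(Rxz∧Rzy).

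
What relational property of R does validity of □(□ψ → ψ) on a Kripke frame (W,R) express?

This schema is the T□ axiom.
Its frame correspondent is shift-reflexivity — ∀x ∀y (Rxy → Ryy).

shift-reflexivity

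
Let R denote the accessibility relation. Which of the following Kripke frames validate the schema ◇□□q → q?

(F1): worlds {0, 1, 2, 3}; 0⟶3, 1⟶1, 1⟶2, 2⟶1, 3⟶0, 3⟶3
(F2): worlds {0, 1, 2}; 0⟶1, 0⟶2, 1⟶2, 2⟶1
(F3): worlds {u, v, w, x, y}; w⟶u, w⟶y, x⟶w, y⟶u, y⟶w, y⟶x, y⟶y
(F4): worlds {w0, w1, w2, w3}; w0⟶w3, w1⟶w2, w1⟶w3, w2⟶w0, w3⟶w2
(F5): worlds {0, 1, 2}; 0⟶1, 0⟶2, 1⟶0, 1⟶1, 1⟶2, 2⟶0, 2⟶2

(F1), (F5)

This is the axiom for a generalized confluence (Geach) condition; its first-order frame correspondent is ∀x ∀y (xRy → ∃w (yR²w ∧ x = w)).
(F1): holds.
(F2): fails — 0R1 but no w with 1R²w and 0=w.
(F3): fails — wRu but no t with uR²t and w=t.
(F4): fails — w1Rw2 but no w with w2R²w and w1=w.
(F5): holds.
Valid on: (F1), (F5).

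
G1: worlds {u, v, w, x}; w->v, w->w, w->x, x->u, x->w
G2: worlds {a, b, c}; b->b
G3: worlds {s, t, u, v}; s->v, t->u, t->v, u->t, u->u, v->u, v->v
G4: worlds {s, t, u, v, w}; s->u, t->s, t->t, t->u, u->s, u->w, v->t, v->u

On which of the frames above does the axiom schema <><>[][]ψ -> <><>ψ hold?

The schema corresponds to a generalized confluence (Geach) condition: forall x forall y (x R^2 y -> exists w (y R^2 w & x R^2 w)).
G1: fails — wR²u but no t with uR²t and wR²t.
G2: holds.
G3: holds.
G4: fails — sR²w but no w* with wR²w* and sR²w*.

G2, G3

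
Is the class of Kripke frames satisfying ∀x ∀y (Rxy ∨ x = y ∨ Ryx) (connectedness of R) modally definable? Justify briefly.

No — not modally definable

Modal frame validity is preserved under disjoint unions.
Take 3 disjoint single-world reflexive frames: each is trivially connected, but their disjoint union has 3 worlds with no edge between distinct components, so it is not connected.
So the class is not modally definable.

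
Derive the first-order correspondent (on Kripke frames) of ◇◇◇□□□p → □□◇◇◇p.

This is a Sahlqvist (Geach-type) schema ◇^3□^3p → □^2◇^3p.
First-order correspondent: ∀x ∀y ∀z ((xR³y ∧ xR²z) → ∃w (yR³w ∧ zR³w)).

∀x ∀y ∀z ((xR³y ∧ xR²z) → ∃w (yR³w ∧ zR³w))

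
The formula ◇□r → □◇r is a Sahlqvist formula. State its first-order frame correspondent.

Suppose ◇□r→□◇r is valid. Take Rxy, Rxz and set V(r)={w : Ryw}. Then □r at y so ◇□r at x, so □◇r at x, so ◇r at z, giving w with Rzw and Ryw.
Conversely, on a frame with convergence the schema holds at every world under every valuation.
So the correspondent is convergence.

convergence: ∀x ∀y ∀z (Rxy ∧ Rxz → ∃w (Ryw ∧ Rzw))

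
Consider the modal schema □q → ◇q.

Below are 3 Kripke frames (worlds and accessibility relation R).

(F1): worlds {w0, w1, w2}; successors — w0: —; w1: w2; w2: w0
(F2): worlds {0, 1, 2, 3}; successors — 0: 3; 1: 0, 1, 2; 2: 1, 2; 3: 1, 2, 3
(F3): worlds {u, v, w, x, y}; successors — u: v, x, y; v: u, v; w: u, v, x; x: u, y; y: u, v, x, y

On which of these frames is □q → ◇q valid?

This is the axiom for seriality; its first-order frame correspondent is ∀x ∃y Rxy.
(F1): fails — world w0 has no successor.
(F2): satisfies the condition.
(F3): satisfies the condition.
Valid on: (F2), (F3).

(F2), (F3)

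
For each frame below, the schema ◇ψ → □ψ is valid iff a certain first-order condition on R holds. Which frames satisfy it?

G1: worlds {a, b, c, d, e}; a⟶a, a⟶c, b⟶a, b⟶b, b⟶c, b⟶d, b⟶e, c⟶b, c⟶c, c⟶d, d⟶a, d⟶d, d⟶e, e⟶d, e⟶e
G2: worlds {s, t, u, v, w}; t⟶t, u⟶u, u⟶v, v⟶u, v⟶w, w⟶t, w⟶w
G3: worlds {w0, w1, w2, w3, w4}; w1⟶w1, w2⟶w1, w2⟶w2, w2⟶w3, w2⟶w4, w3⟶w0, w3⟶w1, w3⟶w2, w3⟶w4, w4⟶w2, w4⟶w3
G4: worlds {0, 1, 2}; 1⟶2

G4

This is the axiom for partial functionality; its first-order frame correspondent is ∀x ∀y ∀z (Rxy ∧ Rxz → y = z).
G1: fails — a sees both a and c.
G2: fails — u sees both u and v.
G3: fails — w2 sees both w1 and w2.
G4: satisfies the condition.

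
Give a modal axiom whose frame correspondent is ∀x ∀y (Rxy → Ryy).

This is shift-reflexivity; the standard corresponding axiom is T□: □(□p → p).

□(□p → p)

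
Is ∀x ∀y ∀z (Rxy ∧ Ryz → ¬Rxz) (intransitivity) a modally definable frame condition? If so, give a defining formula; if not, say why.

No — not modally definable

If a class were modally definable it would be closed under surjective bounded morphisms (Goldblatt–Thomason).
The 5-cycle (worlds a,b,c,d,e with a→b→c→d→e→a) is intransitive. Mapping every world to a single reflexive point • is a surjective bounded morphism; the reflexive point is not intransitive (R••∧R•• but R••).
So the class is not modally definable.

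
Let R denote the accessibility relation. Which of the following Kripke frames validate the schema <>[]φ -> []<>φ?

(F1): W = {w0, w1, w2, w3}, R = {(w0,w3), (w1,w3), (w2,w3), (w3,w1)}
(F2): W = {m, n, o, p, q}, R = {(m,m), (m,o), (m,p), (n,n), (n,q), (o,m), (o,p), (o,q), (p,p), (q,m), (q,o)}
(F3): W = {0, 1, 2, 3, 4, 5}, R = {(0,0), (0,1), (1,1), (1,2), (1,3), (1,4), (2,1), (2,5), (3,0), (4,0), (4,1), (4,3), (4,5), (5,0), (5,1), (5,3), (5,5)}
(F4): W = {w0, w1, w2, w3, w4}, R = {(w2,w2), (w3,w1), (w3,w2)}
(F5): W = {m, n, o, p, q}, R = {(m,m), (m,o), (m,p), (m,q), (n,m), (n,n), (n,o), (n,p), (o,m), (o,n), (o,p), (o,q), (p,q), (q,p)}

(F1)

The schema corresponds to convergence: forall x forall y forall z (Rxy & Rxz -> exists w (Ryw & Rzw)).
(F1): condition met.
(F2): fails — Rnn and Rnq but n and q have no common successor.
(F3): fails — R12 and R13 but 2 and 3 have no common successor.
(F4): fails — Rw3w1 and Rw3w1 but w1 and w1 have no common successor.
(F5): fails — Rmq and Rmp but q and p have no common successor.
Valid on: (F1).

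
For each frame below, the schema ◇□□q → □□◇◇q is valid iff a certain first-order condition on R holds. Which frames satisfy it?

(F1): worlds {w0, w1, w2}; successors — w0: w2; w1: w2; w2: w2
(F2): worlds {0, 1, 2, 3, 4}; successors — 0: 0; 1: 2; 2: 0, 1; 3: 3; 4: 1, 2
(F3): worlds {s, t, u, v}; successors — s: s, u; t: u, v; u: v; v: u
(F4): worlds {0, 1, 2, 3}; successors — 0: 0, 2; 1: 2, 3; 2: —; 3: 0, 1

(F1), (F2)

Frame correspondent (Sahlqvist): ∀x ∀y ∀z ((xRy ∧ xR²z) → ∃w (yR²w ∧ zR²w)) — i.e. a generalized confluence (Geach) condition.
(F1): satisfies the condition.
(F2): satisfies the condition.
(F3): fails — sRu, sR²v but no w with uR²w and vR²w.
(F4): fails — 0R0, 0R²2 but no w with 0R²w and 2R²w.
Valid on: (F1), (F2).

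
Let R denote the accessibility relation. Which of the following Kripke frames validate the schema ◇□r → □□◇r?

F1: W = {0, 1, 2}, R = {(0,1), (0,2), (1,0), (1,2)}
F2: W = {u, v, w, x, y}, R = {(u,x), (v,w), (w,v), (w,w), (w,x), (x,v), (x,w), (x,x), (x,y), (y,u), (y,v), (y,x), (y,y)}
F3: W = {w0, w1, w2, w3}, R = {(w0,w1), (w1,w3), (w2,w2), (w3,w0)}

none

Frame correspondent (Sahlqvist): ∀x ∀y ∀z ((xRy ∧ xR²z) → ∃w (yRw ∧ zRw)) — i.e. a generalized confluence (Geach) condition.
F1: fails — 0R1, 0R²2 but no w with 1Rw and 2Rw.
F2: fails — wRv, wR²y but no t with vRt and yRt.
F3: fails — w0Rw1, w0R²w3 but no w with w1Rw and w3Rw.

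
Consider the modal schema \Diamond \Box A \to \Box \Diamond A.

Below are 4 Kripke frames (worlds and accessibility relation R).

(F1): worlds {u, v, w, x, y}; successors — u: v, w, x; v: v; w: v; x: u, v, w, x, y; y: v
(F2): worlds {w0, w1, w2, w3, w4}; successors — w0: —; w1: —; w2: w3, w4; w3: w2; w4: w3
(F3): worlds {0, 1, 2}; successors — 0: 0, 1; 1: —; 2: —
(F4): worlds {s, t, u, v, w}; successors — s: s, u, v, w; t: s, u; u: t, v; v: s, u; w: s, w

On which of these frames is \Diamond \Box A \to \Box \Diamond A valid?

(F1)

The schema corresponds to convergence: \forall x \forall y \forall z (Rxy \wedge Rxz \to \exists w (Ryw \wedge Rzw)).
(F1): ✓.
(F2): fails — Rw2w4 and Rw2w3 but w4 and w3 have no common successor.
(F3): fails — R00 and R01 but 0 and 1 have no common successor.
(F4): fails — Rsv and Rsu but v and u have no common successor.
Valid on: (F1).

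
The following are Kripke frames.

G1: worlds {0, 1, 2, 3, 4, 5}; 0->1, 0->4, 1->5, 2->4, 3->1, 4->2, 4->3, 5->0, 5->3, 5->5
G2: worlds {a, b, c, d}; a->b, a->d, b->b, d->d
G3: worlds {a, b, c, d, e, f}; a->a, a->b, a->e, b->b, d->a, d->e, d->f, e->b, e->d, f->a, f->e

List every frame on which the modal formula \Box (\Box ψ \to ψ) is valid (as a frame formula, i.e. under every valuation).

The schema corresponds to shift-reflexivity: \forall x \forall y (Rxy \to Ryy).
G1: fails — R31 but not R11.
G2: satisfies the condition.
G3: fails — Rdf but not Rff.
Valid on: G2.

G2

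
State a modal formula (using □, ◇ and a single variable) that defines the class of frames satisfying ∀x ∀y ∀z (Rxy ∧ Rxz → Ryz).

◇s → □◇s

A defining formula is ◇s → □◇s (the 5 axiom).
Suppose ◇s→□◇s is valid. Take Rxy, Rxz and set V(s)={y}. Then ◇s at x, so □◇s at x, so ◇s at z, so some w with Rzw has s; w=y, i.e. Rzy. By symmetry of the argument, Ryz.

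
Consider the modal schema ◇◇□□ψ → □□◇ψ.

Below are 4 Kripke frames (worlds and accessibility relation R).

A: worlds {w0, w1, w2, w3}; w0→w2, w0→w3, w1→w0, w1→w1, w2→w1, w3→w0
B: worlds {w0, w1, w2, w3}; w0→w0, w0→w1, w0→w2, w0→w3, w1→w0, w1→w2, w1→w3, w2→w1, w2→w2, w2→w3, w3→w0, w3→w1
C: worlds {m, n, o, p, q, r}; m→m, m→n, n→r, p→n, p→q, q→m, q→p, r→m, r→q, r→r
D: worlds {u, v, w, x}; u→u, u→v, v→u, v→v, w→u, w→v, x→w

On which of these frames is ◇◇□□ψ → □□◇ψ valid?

B, D

Frame correspondent (Sahlqvist): ∀x ∀y ∀z ((xR²y ∧ xR²z) → ∃w (yR²w ∧ zRw)) — i.e. a generalized confluence (Geach) condition.
A: fails — w0R²w0, w0R²w0 but no w with w0R²w and w0Rw.
B: satisfies the condition.
C: fails — pR²p, pR²p but no w with pR²w and pRw.
D: satisfies the condition.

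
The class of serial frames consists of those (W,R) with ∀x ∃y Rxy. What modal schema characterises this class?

□ψ → ◇ψ

A defining formula is □ψ → ◇ψ (the D axiom).
Suppose □ψ→◇ψ is valid. At any x set V(ψ)=W. Then □ψ at x, so ◇ψ at x, so x has a successor.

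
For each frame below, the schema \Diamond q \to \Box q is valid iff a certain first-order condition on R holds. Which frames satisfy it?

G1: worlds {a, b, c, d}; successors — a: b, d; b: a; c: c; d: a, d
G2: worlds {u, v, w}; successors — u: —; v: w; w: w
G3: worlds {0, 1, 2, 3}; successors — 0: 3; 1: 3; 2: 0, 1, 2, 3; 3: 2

Frame correspondent (Sahlqvist): \forall x \forall y \forall z (Rxy \wedge Rxz \to y = z) — i.e. partial functionality.
G1: fails — a sees both b and d.
G2: satisfies the condition.
G3: fails — 2 sees both 0 and 1.

G2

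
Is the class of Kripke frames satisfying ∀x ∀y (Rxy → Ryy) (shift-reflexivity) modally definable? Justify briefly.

Yes: it is shift-reflexivity, defined by the T□ schema □(□p → p).
Suppose □(□p→p) is valid. Take Rxy and set V(p)={w : Ryw}. Then at y, □p holds; since □(□p→p) at x, □p→p at y, so p at y, i.e. Ryy.

Yes, by □(□p → p)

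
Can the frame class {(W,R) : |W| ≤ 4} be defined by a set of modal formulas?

No

Any modally definable frame class is closed under disjoint unions.
Any modal formula valid on each of 5 disjoint one-world frames is valid on their disjoint union (validity is preserved under disjoint unions). Each one-world frame has |W|=1≤4, but the union has |W|=5.
Hence having at most 4 worlds is not modally definable.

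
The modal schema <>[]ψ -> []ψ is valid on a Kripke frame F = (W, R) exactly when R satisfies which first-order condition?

Equivalently (dual form): ◇ψ → □◇ψ.
Suppose ◇ψ→□◇ψ is valid. Take Rxy, Rxz and set V(ψ)={y}. Then ◇ψ at x, so □◇ψ at x, so ◇ψ at z, so some w with Rzw has ψ; w=y, i.e. Rzy. By symmetry of the argument, Ryz.
The converse is a direct semantic check.
Frame condition: forall x forall y forall z (Rxy & Rxz -> Ryz).

The Euclidean property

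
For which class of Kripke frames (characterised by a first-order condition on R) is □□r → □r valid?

density: ∀x ∀y (Rxy → ∃z (Rxz ∧ Rzy))

Suppose □□r→□r is valid. Take Rxy and set V(r)={w : xR²w}. Then □□r at x, so □r at x, so r at y, i.e. ∃z(Rxz∧Rzy).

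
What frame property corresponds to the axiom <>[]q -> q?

symmetry: forall x forall y (Rxy -> Ryx)

Replacing q by ¬q and contraposing gives the equivalent schema q → □◇q.
Suppose q→□◇q is valid. Take Rxy and set V(q)={x}. Then q at x, so □◇q at x, so ◇q at y, so some z with Ryz has q; z=x, i.e. Ryx.
Conversely, on a frame with symmetry the schema holds at every world under every valuation.
Frame condition: forall x forall y (Rxy -> Ryx).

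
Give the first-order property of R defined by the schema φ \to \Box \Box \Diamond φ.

\forall x \forall z (x R^2 z \to \exists w (x = w \wedge zRw))

This is a Sahlqvist (Geach-type) schema ◇^0□^0φ → □^2◇^1φ.
First-order correspondent: \forall x \forall z (x R^2 z \to \exists w (x = w \wedge zRw)).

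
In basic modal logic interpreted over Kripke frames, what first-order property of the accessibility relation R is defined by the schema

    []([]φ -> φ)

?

Suppose □(□φ→φ) is valid. Take Rxy and set V(φ)={w : Ryw}. Then at y, □φ holds; since □(□φ→φ) at x, □φ→φ at y, so φ at y, i.e. Ryy.

shift-reflexivity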